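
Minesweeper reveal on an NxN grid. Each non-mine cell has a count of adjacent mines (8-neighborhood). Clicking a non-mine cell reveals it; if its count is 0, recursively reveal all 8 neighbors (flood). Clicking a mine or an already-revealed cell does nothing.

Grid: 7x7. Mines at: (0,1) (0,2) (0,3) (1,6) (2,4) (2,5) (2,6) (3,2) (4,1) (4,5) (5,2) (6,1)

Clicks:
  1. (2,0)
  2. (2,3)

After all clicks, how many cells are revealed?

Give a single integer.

Answer: 7

Derivation:
Click 1 (2,0) count=0: revealed 6 new [(1,0) (1,1) (2,0) (2,1) (3,0) (3,1)] -> total=6
Click 2 (2,3) count=2: revealed 1 new [(2,3)] -> total=7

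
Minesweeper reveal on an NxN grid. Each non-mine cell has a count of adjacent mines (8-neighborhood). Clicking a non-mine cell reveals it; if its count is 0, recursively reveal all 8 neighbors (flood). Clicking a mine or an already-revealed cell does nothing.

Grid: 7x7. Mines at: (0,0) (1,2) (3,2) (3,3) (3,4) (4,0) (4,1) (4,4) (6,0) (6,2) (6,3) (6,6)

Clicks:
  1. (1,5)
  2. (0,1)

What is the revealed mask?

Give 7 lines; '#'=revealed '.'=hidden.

Answer: .#.####
...####
...####
.....##
.....##
.....##
.......

Derivation:
Click 1 (1,5) count=0: revealed 18 new [(0,3) (0,4) (0,5) (0,6) (1,3) (1,4) (1,5) (1,6) (2,3) (2,4) (2,5) (2,6) (3,5) (3,6) (4,5) (4,6) (5,5) (5,6)] -> total=18
Click 2 (0,1) count=2: revealed 1 new [(0,1)] -> total=19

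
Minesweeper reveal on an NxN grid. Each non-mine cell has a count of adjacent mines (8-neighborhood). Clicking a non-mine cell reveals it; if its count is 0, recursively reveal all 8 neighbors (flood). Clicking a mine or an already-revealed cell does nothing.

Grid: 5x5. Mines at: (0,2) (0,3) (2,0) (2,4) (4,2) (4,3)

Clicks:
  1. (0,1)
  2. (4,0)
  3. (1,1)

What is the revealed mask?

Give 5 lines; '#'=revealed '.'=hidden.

Click 1 (0,1) count=1: revealed 1 new [(0,1)] -> total=1
Click 2 (4,0) count=0: revealed 4 new [(3,0) (3,1) (4,0) (4,1)] -> total=5
Click 3 (1,1) count=2: revealed 1 new [(1,1)] -> total=6

Answer: .#...
.#...
.....
##...
##...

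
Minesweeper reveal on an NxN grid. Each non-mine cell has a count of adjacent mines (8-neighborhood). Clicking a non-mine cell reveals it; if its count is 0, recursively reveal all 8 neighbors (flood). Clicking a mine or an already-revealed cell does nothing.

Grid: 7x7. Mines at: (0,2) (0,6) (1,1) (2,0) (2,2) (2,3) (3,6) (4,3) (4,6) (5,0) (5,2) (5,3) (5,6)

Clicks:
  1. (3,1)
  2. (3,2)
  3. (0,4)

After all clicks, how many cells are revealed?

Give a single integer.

Answer: 8

Derivation:
Click 1 (3,1) count=2: revealed 1 new [(3,1)] -> total=1
Click 2 (3,2) count=3: revealed 1 new [(3,2)] -> total=2
Click 3 (0,4) count=0: revealed 6 new [(0,3) (0,4) (0,5) (1,3) (1,4) (1,5)] -> total=8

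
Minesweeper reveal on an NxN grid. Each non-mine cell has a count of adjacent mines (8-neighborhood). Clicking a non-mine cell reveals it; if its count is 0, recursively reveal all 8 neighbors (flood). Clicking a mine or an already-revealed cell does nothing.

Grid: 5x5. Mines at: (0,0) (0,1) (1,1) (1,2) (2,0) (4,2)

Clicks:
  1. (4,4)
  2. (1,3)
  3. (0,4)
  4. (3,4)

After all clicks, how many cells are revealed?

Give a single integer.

Answer: 10

Derivation:
Click 1 (4,4) count=0: revealed 10 new [(0,3) (0,4) (1,3) (1,4) (2,3) (2,4) (3,3) (3,4) (4,3) (4,4)] -> total=10
Click 2 (1,3) count=1: revealed 0 new [(none)] -> total=10
Click 3 (0,4) count=0: revealed 0 new [(none)] -> total=10
Click 4 (3,4) count=0: revealed 0 new [(none)] -> total=10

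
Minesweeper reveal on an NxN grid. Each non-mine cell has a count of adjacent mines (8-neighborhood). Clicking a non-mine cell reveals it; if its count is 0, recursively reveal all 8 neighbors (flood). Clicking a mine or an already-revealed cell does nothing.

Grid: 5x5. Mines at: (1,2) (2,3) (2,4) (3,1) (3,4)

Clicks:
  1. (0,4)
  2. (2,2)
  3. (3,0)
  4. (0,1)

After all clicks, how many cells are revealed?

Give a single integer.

Answer: 7

Derivation:
Click 1 (0,4) count=0: revealed 4 new [(0,3) (0,4) (1,3) (1,4)] -> total=4
Click 2 (2,2) count=3: revealed 1 new [(2,2)] -> total=5
Click 3 (3,0) count=1: revealed 1 new [(3,0)] -> total=6
Click 4 (0,1) count=1: revealed 1 new [(0,1)] -> total=7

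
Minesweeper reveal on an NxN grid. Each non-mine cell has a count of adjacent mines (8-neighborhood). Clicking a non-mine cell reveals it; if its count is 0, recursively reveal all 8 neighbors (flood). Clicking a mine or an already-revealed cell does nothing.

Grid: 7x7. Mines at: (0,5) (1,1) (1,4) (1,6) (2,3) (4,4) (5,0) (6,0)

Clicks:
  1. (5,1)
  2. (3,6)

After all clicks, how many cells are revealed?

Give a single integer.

Answer: 29

Derivation:
Click 1 (5,1) count=2: revealed 1 new [(5,1)] -> total=1
Click 2 (3,6) count=0: revealed 28 new [(2,0) (2,1) (2,2) (2,5) (2,6) (3,0) (3,1) (3,2) (3,3) (3,5) (3,6) (4,0) (4,1) (4,2) (4,3) (4,5) (4,6) (5,2) (5,3) (5,4) (5,5) (5,6) (6,1) (6,2) (6,3) (6,4) (6,5) (6,6)] -> total=29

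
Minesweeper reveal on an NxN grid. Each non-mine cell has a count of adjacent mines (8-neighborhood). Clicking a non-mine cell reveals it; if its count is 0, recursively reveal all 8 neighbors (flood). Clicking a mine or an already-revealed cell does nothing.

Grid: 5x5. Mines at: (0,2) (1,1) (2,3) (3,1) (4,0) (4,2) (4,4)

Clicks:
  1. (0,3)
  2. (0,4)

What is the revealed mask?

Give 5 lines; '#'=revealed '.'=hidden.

Click 1 (0,3) count=1: revealed 1 new [(0,3)] -> total=1
Click 2 (0,4) count=0: revealed 3 new [(0,4) (1,3) (1,4)] -> total=4

Answer: ...##
...##
.....
.....
.....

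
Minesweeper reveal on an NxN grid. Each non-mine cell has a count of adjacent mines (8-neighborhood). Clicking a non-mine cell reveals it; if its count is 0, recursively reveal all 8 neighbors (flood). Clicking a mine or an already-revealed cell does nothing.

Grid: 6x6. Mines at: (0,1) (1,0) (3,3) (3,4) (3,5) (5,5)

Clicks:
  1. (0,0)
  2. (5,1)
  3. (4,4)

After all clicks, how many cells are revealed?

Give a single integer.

Answer: 17

Derivation:
Click 1 (0,0) count=2: revealed 1 new [(0,0)] -> total=1
Click 2 (5,1) count=0: revealed 16 new [(2,0) (2,1) (2,2) (3,0) (3,1) (3,2) (4,0) (4,1) (4,2) (4,3) (4,4) (5,0) (5,1) (5,2) (5,3) (5,4)] -> total=17
Click 3 (4,4) count=4: revealed 0 new [(none)] -> total=17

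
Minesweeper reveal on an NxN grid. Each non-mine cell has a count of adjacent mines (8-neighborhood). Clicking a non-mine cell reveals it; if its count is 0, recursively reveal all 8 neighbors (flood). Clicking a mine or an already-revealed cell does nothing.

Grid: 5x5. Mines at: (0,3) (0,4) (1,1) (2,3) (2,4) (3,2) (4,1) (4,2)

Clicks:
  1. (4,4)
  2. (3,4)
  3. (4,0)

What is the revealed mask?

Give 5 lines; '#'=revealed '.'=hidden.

Click 1 (4,4) count=0: revealed 4 new [(3,3) (3,4) (4,3) (4,4)] -> total=4
Click 2 (3,4) count=2: revealed 0 new [(none)] -> total=4
Click 3 (4,0) count=1: revealed 1 new [(4,0)] -> total=5

Answer: .....
.....
.....
...##
#..##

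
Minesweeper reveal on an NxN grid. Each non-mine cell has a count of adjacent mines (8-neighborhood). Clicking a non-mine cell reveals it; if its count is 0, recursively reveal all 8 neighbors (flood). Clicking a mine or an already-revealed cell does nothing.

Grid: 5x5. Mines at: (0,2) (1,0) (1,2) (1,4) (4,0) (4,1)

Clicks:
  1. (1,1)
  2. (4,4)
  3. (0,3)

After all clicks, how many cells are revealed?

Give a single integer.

Answer: 11

Derivation:
Click 1 (1,1) count=3: revealed 1 new [(1,1)] -> total=1
Click 2 (4,4) count=0: revealed 9 new [(2,2) (2,3) (2,4) (3,2) (3,3) (3,4) (4,2) (4,3) (4,4)] -> total=10
Click 3 (0,3) count=3: revealed 1 new [(0,3)] -> total=11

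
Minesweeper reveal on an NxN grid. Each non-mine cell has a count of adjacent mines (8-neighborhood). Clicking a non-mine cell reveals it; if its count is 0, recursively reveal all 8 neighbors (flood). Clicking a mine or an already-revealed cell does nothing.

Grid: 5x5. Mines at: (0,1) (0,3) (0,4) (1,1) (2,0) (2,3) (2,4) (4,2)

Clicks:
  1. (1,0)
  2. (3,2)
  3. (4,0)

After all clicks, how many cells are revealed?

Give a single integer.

Click 1 (1,0) count=3: revealed 1 new [(1,0)] -> total=1
Click 2 (3,2) count=2: revealed 1 new [(3,2)] -> total=2
Click 3 (4,0) count=0: revealed 4 new [(3,0) (3,1) (4,0) (4,1)] -> total=6

Answer: 6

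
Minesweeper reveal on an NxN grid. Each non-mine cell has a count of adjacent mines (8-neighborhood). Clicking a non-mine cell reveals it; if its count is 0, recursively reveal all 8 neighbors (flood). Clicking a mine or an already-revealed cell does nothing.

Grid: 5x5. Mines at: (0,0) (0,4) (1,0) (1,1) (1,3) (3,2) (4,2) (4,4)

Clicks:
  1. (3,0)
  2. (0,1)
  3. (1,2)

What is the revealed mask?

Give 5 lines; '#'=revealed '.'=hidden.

Answer: .#...
..#..
##...
##...
##...

Derivation:
Click 1 (3,0) count=0: revealed 6 new [(2,0) (2,1) (3,0) (3,1) (4,0) (4,1)] -> total=6
Click 2 (0,1) count=3: revealed 1 new [(0,1)] -> total=7
Click 3 (1,2) count=2: revealed 1 new [(1,2)] -> total=8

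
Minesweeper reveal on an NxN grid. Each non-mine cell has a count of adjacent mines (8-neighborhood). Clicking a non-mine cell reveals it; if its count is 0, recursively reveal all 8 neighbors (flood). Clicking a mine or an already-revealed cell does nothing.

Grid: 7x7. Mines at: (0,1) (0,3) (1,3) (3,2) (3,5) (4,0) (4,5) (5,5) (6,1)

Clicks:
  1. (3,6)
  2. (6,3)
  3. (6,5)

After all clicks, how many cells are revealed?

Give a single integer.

Click 1 (3,6) count=2: revealed 1 new [(3,6)] -> total=1
Click 2 (6,3) count=0: revealed 9 new [(4,2) (4,3) (4,4) (5,2) (5,3) (5,4) (6,2) (6,3) (6,4)] -> total=10
Click 3 (6,5) count=1: revealed 1 new [(6,5)] -> total=11

Answer: 11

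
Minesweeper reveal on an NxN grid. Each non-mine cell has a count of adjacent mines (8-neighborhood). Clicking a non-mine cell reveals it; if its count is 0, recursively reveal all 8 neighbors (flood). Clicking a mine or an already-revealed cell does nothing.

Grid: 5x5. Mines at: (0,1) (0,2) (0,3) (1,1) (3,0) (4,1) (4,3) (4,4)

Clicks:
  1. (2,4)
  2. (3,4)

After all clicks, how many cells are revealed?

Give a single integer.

Answer: 9

Derivation:
Click 1 (2,4) count=0: revealed 9 new [(1,2) (1,3) (1,4) (2,2) (2,3) (2,4) (3,2) (3,3) (3,4)] -> total=9
Click 2 (3,4) count=2: revealed 0 new [(none)] -> total=9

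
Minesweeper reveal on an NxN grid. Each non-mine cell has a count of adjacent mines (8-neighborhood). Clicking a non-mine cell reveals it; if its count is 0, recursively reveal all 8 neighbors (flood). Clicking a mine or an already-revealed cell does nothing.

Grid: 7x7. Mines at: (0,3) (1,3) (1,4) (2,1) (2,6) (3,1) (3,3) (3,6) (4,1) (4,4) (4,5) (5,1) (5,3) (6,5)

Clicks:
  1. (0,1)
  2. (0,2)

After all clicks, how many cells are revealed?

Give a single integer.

Answer: 6

Derivation:
Click 1 (0,1) count=0: revealed 6 new [(0,0) (0,1) (0,2) (1,0) (1,1) (1,2)] -> total=6
Click 2 (0,2) count=2: revealed 0 new [(none)] -> total=6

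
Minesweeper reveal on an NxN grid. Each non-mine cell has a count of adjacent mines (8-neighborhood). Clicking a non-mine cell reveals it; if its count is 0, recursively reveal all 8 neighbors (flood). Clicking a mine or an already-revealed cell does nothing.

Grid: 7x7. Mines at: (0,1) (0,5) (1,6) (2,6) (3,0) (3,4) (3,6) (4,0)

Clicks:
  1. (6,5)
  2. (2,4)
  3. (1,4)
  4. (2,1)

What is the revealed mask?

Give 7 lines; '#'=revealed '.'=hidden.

Answer: ..###..
.####..
.####..
.###...
.######
#######
#######

Derivation:
Click 1 (6,5) count=0: revealed 34 new [(0,2) (0,3) (0,4) (1,1) (1,2) (1,3) (1,4) (2,1) (2,2) (2,3) (2,4) (3,1) (3,2) (3,3) (4,1) (4,2) (4,3) (4,4) (4,5) (4,6) (5,0) (5,1) (5,2) (5,3) (5,4) (5,5) (5,6) (6,0) (6,1) (6,2) (6,3) (6,4) (6,5) (6,6)] -> total=34
Click 2 (2,4) count=1: revealed 0 new [(none)] -> total=34
Click 3 (1,4) count=1: revealed 0 new [(none)] -> total=34
Click 4 (2,1) count=1: revealed 0 new [(none)] -> total=34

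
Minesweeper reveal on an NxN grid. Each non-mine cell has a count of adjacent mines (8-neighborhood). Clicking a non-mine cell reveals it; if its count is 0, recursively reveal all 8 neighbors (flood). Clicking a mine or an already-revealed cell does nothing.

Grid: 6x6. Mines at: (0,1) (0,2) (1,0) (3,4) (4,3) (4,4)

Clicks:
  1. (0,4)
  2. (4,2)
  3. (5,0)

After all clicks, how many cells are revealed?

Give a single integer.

Answer: 24

Derivation:
Click 1 (0,4) count=0: revealed 9 new [(0,3) (0,4) (0,5) (1,3) (1,4) (1,5) (2,3) (2,4) (2,5)] -> total=9
Click 2 (4,2) count=1: revealed 1 new [(4,2)] -> total=10
Click 3 (5,0) count=0: revealed 14 new [(1,1) (1,2) (2,0) (2,1) (2,2) (3,0) (3,1) (3,2) (3,3) (4,0) (4,1) (5,0) (5,1) (5,2)] -> total=24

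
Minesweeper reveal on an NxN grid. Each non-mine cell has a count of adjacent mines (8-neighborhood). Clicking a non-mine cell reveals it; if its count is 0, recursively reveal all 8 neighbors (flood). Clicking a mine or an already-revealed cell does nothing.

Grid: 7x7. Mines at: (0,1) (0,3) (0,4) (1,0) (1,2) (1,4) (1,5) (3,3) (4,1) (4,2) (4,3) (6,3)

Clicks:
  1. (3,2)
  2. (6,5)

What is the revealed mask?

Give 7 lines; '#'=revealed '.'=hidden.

Answer: .......
.......
....###
..#.###
....###
....###
....###

Derivation:
Click 1 (3,2) count=4: revealed 1 new [(3,2)] -> total=1
Click 2 (6,5) count=0: revealed 15 new [(2,4) (2,5) (2,6) (3,4) (3,5) (3,6) (4,4) (4,5) (4,6) (5,4) (5,5) (5,6) (6,4) (6,5) (6,6)] -> total=16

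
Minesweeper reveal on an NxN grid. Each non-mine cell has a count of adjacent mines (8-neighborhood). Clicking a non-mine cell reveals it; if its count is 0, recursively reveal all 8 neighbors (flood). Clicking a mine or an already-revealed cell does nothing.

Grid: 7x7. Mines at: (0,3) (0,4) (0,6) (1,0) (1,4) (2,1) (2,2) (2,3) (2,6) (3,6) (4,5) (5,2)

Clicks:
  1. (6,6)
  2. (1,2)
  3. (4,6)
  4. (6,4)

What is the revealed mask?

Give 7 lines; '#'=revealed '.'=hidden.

Click 1 (6,6) count=0: revealed 8 new [(5,3) (5,4) (5,5) (5,6) (6,3) (6,4) (6,5) (6,6)] -> total=8
Click 2 (1,2) count=4: revealed 1 new [(1,2)] -> total=9
Click 3 (4,6) count=2: revealed 1 new [(4,6)] -> total=10
Click 4 (6,4) count=0: revealed 0 new [(none)] -> total=10

Answer: .......
..#....
.......
.......
......#
...####
...####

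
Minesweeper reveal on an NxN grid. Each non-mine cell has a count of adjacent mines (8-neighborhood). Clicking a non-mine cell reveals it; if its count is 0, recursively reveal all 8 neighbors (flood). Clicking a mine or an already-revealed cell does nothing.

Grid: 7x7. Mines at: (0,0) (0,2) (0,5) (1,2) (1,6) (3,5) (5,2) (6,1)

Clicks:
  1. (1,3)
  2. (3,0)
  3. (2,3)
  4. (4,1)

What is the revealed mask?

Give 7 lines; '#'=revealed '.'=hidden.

Answer: .......
##.#...
#####..
#####..
#####..
##.....
.......

Derivation:
Click 1 (1,3) count=2: revealed 1 new [(1,3)] -> total=1
Click 2 (3,0) count=0: revealed 19 new [(1,0) (1,1) (2,0) (2,1) (2,2) (2,3) (2,4) (3,0) (3,1) (3,2) (3,3) (3,4) (4,0) (4,1) (4,2) (4,3) (4,4) (5,0) (5,1)] -> total=20
Click 3 (2,3) count=1: revealed 0 new [(none)] -> total=20
Click 4 (4,1) count=1: revealed 0 new [(none)] -> total=20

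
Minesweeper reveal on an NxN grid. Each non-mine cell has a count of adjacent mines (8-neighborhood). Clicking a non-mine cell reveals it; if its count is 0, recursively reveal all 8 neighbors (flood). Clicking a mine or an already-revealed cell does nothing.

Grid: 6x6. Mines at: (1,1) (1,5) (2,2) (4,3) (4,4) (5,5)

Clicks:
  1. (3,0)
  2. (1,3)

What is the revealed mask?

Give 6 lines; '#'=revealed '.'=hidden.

Answer: ......
...#..
##....
###...
###...
###...

Derivation:
Click 1 (3,0) count=0: revealed 11 new [(2,0) (2,1) (3,0) (3,1) (3,2) (4,0) (4,1) (4,2) (5,0) (5,1) (5,2)] -> total=11
Click 2 (1,3) count=1: revealed 1 new [(1,3)] -> total=12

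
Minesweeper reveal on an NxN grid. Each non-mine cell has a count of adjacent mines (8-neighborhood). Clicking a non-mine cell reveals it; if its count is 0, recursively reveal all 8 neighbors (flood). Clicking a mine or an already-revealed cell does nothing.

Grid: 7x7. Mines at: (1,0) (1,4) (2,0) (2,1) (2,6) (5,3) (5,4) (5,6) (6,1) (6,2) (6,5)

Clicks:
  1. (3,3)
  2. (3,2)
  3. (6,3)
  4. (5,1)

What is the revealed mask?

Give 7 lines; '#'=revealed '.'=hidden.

Answer: .......
.......
..####.
..####.
..####.
.#.....
...#...

Derivation:
Click 1 (3,3) count=0: revealed 12 new [(2,2) (2,3) (2,4) (2,5) (3,2) (3,3) (3,4) (3,5) (4,2) (4,3) (4,4) (4,5)] -> total=12
Click 2 (3,2) count=1: revealed 0 new [(none)] -> total=12
Click 3 (6,3) count=3: revealed 1 new [(6,3)] -> total=13
Click 4 (5,1) count=2: revealed 1 new [(5,1)] -> total=14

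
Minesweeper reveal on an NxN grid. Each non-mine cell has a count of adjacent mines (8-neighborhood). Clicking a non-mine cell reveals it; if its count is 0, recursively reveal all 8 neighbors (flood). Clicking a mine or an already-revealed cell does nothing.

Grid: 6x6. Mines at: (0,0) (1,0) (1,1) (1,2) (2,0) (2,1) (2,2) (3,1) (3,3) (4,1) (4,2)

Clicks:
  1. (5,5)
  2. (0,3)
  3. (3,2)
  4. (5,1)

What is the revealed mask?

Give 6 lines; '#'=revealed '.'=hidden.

Click 1 (5,5) count=0: revealed 17 new [(0,3) (0,4) (0,5) (1,3) (1,4) (1,5) (2,3) (2,4) (2,5) (3,4) (3,5) (4,3) (4,4) (4,5) (5,3) (5,4) (5,5)] -> total=17
Click 2 (0,3) count=1: revealed 0 new [(none)] -> total=17
Click 3 (3,2) count=6: revealed 1 new [(3,2)] -> total=18
Click 4 (5,1) count=2: revealed 1 new [(5,1)] -> total=19

Answer: ...###
...###
...###
..#.##
...###
.#.###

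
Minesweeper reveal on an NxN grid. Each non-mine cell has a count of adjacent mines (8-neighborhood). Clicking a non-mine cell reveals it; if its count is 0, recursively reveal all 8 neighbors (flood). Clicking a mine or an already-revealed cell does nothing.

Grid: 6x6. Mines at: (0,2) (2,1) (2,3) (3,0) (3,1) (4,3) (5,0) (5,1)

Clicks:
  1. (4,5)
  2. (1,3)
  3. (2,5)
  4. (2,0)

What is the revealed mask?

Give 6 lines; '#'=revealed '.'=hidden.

Answer: ...###
...###
#...##
....##
....##
....##

Derivation:
Click 1 (4,5) count=0: revealed 14 new [(0,3) (0,4) (0,5) (1,3) (1,4) (1,5) (2,4) (2,5) (3,4) (3,5) (4,4) (4,5) (5,4) (5,5)] -> total=14
Click 2 (1,3) count=2: revealed 0 new [(none)] -> total=14
Click 3 (2,5) count=0: revealed 0 new [(none)] -> total=14
Click 4 (2,0) count=3: revealed 1 new [(2,0)] -> total=15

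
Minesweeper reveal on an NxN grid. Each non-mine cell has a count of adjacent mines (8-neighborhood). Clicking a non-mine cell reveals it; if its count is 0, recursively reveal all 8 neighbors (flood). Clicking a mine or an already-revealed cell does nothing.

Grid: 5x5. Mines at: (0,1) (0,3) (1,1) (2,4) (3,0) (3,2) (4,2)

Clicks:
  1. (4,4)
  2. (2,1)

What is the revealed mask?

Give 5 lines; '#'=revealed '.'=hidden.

Click 1 (4,4) count=0: revealed 4 new [(3,3) (3,4) (4,3) (4,4)] -> total=4
Click 2 (2,1) count=3: revealed 1 new [(2,1)] -> total=5

Answer: .....
.....
.#...
...##
...##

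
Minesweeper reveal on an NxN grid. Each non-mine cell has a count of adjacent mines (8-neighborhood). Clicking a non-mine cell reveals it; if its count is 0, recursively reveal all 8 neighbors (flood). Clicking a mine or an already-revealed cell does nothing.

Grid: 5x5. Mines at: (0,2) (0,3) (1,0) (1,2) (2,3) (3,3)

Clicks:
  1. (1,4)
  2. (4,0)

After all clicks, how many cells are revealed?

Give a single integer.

Click 1 (1,4) count=2: revealed 1 new [(1,4)] -> total=1
Click 2 (4,0) count=0: revealed 9 new [(2,0) (2,1) (2,2) (3,0) (3,1) (3,2) (4,0) (4,1) (4,2)] -> total=10

Answer: 10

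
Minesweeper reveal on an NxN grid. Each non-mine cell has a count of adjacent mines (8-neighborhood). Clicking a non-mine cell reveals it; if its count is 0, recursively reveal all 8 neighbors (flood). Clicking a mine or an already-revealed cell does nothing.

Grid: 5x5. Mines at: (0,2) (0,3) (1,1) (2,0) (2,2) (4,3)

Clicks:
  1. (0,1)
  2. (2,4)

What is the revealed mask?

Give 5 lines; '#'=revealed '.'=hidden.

Answer: .#...
...##
...##
...##
.....

Derivation:
Click 1 (0,1) count=2: revealed 1 new [(0,1)] -> total=1
Click 2 (2,4) count=0: revealed 6 new [(1,3) (1,4) (2,3) (2,4) (3,3) (3,4)] -> total=7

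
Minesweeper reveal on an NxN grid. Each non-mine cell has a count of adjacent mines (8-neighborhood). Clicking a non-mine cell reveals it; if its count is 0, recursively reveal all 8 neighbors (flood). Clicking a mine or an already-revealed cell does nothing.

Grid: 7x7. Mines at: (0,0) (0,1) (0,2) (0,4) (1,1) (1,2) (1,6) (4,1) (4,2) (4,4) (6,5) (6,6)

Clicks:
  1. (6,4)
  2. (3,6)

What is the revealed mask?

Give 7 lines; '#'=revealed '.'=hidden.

Answer: .......
.......
.....##
.....##
.....##
.....##
....#..

Derivation:
Click 1 (6,4) count=1: revealed 1 new [(6,4)] -> total=1
Click 2 (3,6) count=0: revealed 8 new [(2,5) (2,6) (3,5) (3,6) (4,5) (4,6) (5,5) (5,6)] -> total=9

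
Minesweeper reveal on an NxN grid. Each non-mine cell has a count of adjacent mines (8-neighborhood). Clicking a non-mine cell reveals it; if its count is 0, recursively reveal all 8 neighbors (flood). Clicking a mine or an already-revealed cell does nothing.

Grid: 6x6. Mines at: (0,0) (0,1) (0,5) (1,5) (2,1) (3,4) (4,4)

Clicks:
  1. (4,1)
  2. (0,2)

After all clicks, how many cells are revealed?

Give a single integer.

Click 1 (4,1) count=0: revealed 12 new [(3,0) (3,1) (3,2) (3,3) (4,0) (4,1) (4,2) (4,3) (5,0) (5,1) (5,2) (5,3)] -> total=12
Click 2 (0,2) count=1: revealed 1 new [(0,2)] -> total=13

Answer: 13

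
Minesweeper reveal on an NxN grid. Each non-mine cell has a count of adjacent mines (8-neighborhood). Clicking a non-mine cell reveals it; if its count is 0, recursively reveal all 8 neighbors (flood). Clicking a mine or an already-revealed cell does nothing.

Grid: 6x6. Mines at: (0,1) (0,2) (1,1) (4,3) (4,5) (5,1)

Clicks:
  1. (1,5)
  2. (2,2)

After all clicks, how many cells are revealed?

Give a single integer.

Answer: 15

Derivation:
Click 1 (1,5) count=0: revealed 15 new [(0,3) (0,4) (0,5) (1,2) (1,3) (1,4) (1,5) (2,2) (2,3) (2,4) (2,5) (3,2) (3,3) (3,4) (3,5)] -> total=15
Click 2 (2,2) count=1: revealed 0 new [(none)] -> total=15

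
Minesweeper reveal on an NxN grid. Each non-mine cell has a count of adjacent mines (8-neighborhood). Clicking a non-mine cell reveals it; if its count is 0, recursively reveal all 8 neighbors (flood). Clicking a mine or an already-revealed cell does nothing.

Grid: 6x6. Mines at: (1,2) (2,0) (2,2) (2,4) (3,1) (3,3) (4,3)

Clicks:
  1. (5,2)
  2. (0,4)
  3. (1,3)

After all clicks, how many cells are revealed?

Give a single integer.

Click 1 (5,2) count=1: revealed 1 new [(5,2)] -> total=1
Click 2 (0,4) count=0: revealed 6 new [(0,3) (0,4) (0,5) (1,3) (1,4) (1,5)] -> total=7
Click 3 (1,3) count=3: revealed 0 new [(none)] -> total=7

Answer: 7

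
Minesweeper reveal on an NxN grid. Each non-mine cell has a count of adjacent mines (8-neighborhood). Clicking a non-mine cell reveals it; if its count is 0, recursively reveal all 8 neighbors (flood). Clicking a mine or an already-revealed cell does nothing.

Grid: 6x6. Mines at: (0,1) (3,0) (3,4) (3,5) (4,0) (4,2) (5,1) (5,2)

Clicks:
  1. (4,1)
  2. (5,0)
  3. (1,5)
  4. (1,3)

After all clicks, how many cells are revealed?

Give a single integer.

Click 1 (4,1) count=5: revealed 1 new [(4,1)] -> total=1
Click 2 (5,0) count=2: revealed 1 new [(5,0)] -> total=2
Click 3 (1,5) count=0: revealed 17 new [(0,2) (0,3) (0,4) (0,5) (1,1) (1,2) (1,3) (1,4) (1,5) (2,1) (2,2) (2,3) (2,4) (2,5) (3,1) (3,2) (3,3)] -> total=19
Click 4 (1,3) count=0: revealed 0 new [(none)] -> total=19

Answer: 19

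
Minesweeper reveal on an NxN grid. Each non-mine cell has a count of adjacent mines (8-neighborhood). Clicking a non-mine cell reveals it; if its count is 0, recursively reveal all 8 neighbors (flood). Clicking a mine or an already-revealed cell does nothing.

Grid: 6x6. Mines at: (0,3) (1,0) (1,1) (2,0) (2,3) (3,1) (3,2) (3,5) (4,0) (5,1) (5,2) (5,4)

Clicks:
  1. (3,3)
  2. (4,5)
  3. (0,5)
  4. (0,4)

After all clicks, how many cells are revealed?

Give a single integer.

Answer: 8

Derivation:
Click 1 (3,3) count=2: revealed 1 new [(3,3)] -> total=1
Click 2 (4,5) count=2: revealed 1 new [(4,5)] -> total=2
Click 3 (0,5) count=0: revealed 6 new [(0,4) (0,5) (1,4) (1,5) (2,4) (2,5)] -> total=8
Click 4 (0,4) count=1: revealed 0 new [(none)] -> total=8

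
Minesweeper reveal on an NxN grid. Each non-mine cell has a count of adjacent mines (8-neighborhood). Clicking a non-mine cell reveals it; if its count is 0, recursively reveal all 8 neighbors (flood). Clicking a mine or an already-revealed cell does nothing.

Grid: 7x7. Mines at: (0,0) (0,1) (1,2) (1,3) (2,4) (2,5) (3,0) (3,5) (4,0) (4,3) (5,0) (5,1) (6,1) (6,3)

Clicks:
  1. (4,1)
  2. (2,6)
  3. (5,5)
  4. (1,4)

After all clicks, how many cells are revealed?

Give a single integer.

Answer: 12

Derivation:
Click 1 (4,1) count=4: revealed 1 new [(4,1)] -> total=1
Click 2 (2,6) count=2: revealed 1 new [(2,6)] -> total=2
Click 3 (5,5) count=0: revealed 9 new [(4,4) (4,5) (4,6) (5,4) (5,5) (5,6) (6,4) (6,5) (6,6)] -> total=11
Click 4 (1,4) count=3: revealed 1 new [(1,4)] -> total=12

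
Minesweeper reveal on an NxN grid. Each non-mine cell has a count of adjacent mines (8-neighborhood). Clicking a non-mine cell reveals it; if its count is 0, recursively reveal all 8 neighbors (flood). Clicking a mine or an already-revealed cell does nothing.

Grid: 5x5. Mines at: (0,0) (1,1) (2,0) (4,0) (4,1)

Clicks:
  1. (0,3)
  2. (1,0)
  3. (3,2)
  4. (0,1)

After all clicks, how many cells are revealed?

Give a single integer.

Answer: 17

Derivation:
Click 1 (0,3) count=0: revealed 15 new [(0,2) (0,3) (0,4) (1,2) (1,3) (1,4) (2,2) (2,3) (2,4) (3,2) (3,3) (3,4) (4,2) (4,3) (4,4)] -> total=15
Click 2 (1,0) count=3: revealed 1 new [(1,0)] -> total=16
Click 3 (3,2) count=1: revealed 0 new [(none)] -> total=16
Click 4 (0,1) count=2: revealed 1 new [(0,1)] -> total=17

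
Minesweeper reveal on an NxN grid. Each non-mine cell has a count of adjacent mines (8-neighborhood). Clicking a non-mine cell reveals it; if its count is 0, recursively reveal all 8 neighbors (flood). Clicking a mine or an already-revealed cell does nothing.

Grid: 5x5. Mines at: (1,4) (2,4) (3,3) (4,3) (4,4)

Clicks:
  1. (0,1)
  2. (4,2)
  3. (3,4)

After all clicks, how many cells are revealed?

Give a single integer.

Answer: 19

Derivation:
Click 1 (0,1) count=0: revealed 18 new [(0,0) (0,1) (0,2) (0,3) (1,0) (1,1) (1,2) (1,3) (2,0) (2,1) (2,2) (2,3) (3,0) (3,1) (3,2) (4,0) (4,1) (4,2)] -> total=18
Click 2 (4,2) count=2: revealed 0 new [(none)] -> total=18
Click 3 (3,4) count=4: revealed 1 new [(3,4)] -> total=19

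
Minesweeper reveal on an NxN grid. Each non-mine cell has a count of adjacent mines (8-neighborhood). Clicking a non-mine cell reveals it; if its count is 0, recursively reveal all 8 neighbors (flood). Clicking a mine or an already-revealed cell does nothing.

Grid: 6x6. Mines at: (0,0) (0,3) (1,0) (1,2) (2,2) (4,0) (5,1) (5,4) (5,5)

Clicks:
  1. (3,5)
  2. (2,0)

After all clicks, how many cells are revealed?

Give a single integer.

Click 1 (3,5) count=0: revealed 14 new [(0,4) (0,5) (1,3) (1,4) (1,5) (2,3) (2,4) (2,5) (3,3) (3,4) (3,5) (4,3) (4,4) (4,5)] -> total=14
Click 2 (2,0) count=1: revealed 1 new [(2,0)] -> total=15

Answer: 15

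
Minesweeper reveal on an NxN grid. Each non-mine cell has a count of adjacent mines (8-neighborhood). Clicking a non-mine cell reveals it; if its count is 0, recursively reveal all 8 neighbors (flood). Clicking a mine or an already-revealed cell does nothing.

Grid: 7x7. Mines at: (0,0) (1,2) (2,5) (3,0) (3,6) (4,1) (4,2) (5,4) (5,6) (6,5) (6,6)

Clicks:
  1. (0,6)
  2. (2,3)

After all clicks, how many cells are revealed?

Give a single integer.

Answer: 9

Derivation:
Click 1 (0,6) count=0: revealed 8 new [(0,3) (0,4) (0,5) (0,6) (1,3) (1,4) (1,5) (1,6)] -> total=8
Click 2 (2,3) count=1: revealed 1 new [(2,3)] -> total=9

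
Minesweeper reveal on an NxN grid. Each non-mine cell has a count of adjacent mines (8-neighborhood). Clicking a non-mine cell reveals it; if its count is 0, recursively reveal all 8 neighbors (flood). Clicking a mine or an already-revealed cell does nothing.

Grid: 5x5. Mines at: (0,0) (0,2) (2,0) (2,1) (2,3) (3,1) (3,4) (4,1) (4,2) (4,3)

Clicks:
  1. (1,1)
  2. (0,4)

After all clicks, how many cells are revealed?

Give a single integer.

Click 1 (1,1) count=4: revealed 1 new [(1,1)] -> total=1
Click 2 (0,4) count=0: revealed 4 new [(0,3) (0,4) (1,3) (1,4)] -> total=5

Answer: 5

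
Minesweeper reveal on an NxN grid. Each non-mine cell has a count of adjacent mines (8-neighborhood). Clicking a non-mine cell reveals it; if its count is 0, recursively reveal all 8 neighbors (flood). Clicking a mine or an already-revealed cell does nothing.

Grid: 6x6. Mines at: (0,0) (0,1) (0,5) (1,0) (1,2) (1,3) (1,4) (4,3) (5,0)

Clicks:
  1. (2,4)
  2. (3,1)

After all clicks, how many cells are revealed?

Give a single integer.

Click 1 (2,4) count=2: revealed 1 new [(2,4)] -> total=1
Click 2 (3,1) count=0: revealed 9 new [(2,0) (2,1) (2,2) (3,0) (3,1) (3,2) (4,0) (4,1) (4,2)] -> total=10

Answer: 10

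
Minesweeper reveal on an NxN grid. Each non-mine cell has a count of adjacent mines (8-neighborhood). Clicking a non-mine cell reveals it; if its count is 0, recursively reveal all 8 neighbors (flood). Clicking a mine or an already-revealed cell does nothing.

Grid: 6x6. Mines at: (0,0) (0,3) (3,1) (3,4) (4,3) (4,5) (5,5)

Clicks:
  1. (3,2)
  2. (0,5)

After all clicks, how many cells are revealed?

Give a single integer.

Click 1 (3,2) count=2: revealed 1 new [(3,2)] -> total=1
Click 2 (0,5) count=0: revealed 6 new [(0,4) (0,5) (1,4) (1,5) (2,4) (2,5)] -> total=7

Answer: 7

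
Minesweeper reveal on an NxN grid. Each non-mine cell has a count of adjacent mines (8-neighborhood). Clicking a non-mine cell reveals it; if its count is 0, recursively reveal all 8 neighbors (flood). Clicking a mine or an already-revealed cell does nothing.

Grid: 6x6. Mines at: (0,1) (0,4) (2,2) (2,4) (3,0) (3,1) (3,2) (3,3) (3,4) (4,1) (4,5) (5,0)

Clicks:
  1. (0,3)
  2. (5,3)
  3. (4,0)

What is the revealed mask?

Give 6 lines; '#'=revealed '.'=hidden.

Click 1 (0,3) count=1: revealed 1 new [(0,3)] -> total=1
Click 2 (5,3) count=0: revealed 6 new [(4,2) (4,3) (4,4) (5,2) (5,3) (5,4)] -> total=7
Click 3 (4,0) count=4: revealed 1 new [(4,0)] -> total=8

Answer: ...#..
......
......
......
#.###.
..###.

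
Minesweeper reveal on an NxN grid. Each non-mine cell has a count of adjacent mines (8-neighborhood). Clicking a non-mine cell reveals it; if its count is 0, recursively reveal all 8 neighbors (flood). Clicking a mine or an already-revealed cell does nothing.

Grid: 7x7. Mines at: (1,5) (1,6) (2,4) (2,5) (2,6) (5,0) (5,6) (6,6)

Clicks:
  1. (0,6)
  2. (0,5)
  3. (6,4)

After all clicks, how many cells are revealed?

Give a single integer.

Answer: 38

Derivation:
Click 1 (0,6) count=2: revealed 1 new [(0,6)] -> total=1
Click 2 (0,5) count=2: revealed 1 new [(0,5)] -> total=2
Click 3 (6,4) count=0: revealed 36 new [(0,0) (0,1) (0,2) (0,3) (0,4) (1,0) (1,1) (1,2) (1,3) (1,4) (2,0) (2,1) (2,2) (2,3) (3,0) (3,1) (3,2) (3,3) (3,4) (3,5) (4,0) (4,1) (4,2) (4,3) (4,4) (4,5) (5,1) (5,2) (5,3) (5,4) (5,5) (6,1) (6,2) (6,3) (6,4) (6,5)] -> total=38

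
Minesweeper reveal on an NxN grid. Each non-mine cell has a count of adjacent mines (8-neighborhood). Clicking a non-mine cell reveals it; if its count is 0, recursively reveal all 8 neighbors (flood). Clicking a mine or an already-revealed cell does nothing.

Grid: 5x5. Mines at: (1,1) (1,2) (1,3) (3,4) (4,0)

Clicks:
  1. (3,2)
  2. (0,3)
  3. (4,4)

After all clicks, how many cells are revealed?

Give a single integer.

Click 1 (3,2) count=0: revealed 9 new [(2,1) (2,2) (2,3) (3,1) (3,2) (3,3) (4,1) (4,2) (4,3)] -> total=9
Click 2 (0,3) count=2: revealed 1 new [(0,3)] -> total=10
Click 3 (4,4) count=1: revealed 1 new [(4,4)] -> total=11

Answer: 11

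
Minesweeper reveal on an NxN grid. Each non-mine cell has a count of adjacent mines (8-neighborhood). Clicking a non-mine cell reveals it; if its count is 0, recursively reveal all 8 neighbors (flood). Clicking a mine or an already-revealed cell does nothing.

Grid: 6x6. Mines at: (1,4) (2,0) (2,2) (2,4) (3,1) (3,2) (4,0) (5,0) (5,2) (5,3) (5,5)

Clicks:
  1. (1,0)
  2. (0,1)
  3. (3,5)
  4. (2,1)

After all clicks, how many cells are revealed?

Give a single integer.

Answer: 10

Derivation:
Click 1 (1,0) count=1: revealed 1 new [(1,0)] -> total=1
Click 2 (0,1) count=0: revealed 7 new [(0,0) (0,1) (0,2) (0,3) (1,1) (1,2) (1,3)] -> total=8
Click 3 (3,5) count=1: revealed 1 new [(3,5)] -> total=9
Click 4 (2,1) count=4: revealed 1 new [(2,1)] -> total=10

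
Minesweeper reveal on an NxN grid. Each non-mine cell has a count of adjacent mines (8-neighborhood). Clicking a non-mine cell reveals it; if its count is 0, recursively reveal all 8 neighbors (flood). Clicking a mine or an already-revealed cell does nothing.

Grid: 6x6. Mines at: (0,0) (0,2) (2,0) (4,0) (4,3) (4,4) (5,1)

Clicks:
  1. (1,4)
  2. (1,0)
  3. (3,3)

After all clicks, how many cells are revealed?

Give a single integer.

Answer: 19

Derivation:
Click 1 (1,4) count=0: revealed 18 new [(0,3) (0,4) (0,5) (1,1) (1,2) (1,3) (1,4) (1,5) (2,1) (2,2) (2,3) (2,4) (2,5) (3,1) (3,2) (3,3) (3,4) (3,5)] -> total=18
Click 2 (1,0) count=2: revealed 1 new [(1,0)] -> total=19
Click 3 (3,3) count=2: revealed 0 new [(none)] -> total=19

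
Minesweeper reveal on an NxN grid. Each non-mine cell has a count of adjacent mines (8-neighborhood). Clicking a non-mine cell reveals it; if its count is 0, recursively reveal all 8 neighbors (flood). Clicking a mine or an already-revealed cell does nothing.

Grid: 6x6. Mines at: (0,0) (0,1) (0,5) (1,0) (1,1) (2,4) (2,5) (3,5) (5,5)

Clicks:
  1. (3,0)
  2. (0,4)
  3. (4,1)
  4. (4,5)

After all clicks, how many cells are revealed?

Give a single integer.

Click 1 (3,0) count=0: revealed 19 new [(2,0) (2,1) (2,2) (2,3) (3,0) (3,1) (3,2) (3,3) (3,4) (4,0) (4,1) (4,2) (4,3) (4,4) (5,0) (5,1) (5,2) (5,3) (5,4)] -> total=19
Click 2 (0,4) count=1: revealed 1 new [(0,4)] -> total=20
Click 3 (4,1) count=0: revealed 0 new [(none)] -> total=20
Click 4 (4,5) count=2: revealed 1 new [(4,5)] -> total=21

Answer: 21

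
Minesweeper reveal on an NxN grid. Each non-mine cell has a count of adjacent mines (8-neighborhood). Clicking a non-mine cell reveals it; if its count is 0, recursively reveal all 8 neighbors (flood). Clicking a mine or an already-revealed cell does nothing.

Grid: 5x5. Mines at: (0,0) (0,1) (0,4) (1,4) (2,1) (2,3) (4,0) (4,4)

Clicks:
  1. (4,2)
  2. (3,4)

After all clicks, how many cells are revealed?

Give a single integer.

Answer: 7

Derivation:
Click 1 (4,2) count=0: revealed 6 new [(3,1) (3,2) (3,3) (4,1) (4,2) (4,3)] -> total=6
Click 2 (3,4) count=2: revealed 1 new [(3,4)] -> total=7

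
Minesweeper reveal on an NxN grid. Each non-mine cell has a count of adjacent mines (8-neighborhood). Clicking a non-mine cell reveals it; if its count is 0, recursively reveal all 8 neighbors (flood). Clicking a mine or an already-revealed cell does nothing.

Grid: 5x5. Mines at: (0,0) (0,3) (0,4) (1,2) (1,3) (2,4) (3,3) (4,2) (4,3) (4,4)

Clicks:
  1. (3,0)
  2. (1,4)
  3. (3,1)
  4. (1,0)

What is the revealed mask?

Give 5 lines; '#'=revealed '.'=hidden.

Answer: .....
##..#
##...
##...
##...

Derivation:
Click 1 (3,0) count=0: revealed 8 new [(1,0) (1,1) (2,0) (2,1) (3,0) (3,1) (4,0) (4,1)] -> total=8
Click 2 (1,4) count=4: revealed 1 new [(1,4)] -> total=9
Click 3 (3,1) count=1: revealed 0 new [(none)] -> total=9
Click 4 (1,0) count=1: revealed 0 new [(none)] -> total=9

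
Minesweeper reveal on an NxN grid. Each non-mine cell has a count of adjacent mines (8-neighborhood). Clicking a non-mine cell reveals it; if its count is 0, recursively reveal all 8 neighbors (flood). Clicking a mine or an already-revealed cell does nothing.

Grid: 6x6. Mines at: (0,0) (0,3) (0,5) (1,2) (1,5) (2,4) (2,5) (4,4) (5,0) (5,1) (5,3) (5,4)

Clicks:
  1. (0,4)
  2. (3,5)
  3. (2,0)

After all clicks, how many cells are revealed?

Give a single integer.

Answer: 16

Derivation:
Click 1 (0,4) count=3: revealed 1 new [(0,4)] -> total=1
Click 2 (3,5) count=3: revealed 1 new [(3,5)] -> total=2
Click 3 (2,0) count=0: revealed 14 new [(1,0) (1,1) (2,0) (2,1) (2,2) (2,3) (3,0) (3,1) (3,2) (3,3) (4,0) (4,1) (4,2) (4,3)] -> total=16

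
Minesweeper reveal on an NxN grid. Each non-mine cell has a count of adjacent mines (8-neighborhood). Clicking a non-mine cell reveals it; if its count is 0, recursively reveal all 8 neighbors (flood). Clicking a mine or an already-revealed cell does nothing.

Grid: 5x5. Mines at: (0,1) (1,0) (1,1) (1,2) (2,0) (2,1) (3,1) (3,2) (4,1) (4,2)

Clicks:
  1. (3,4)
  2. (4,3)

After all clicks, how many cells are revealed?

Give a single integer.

Click 1 (3,4) count=0: revealed 10 new [(0,3) (0,4) (1,3) (1,4) (2,3) (2,4) (3,3) (3,4) (4,3) (4,4)] -> total=10
Click 2 (4,3) count=2: revealed 0 new [(none)] -> total=10

Answer: 10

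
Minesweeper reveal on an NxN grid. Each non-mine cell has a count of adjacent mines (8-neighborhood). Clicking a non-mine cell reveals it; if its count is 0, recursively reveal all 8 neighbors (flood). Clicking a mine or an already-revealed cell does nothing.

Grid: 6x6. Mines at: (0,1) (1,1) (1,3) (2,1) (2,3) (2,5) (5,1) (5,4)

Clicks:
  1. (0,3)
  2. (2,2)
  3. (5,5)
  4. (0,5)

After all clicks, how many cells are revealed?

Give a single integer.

Answer: 7

Derivation:
Click 1 (0,3) count=1: revealed 1 new [(0,3)] -> total=1
Click 2 (2,2) count=4: revealed 1 new [(2,2)] -> total=2
Click 3 (5,5) count=1: revealed 1 new [(5,5)] -> total=3
Click 4 (0,5) count=0: revealed 4 new [(0,4) (0,5) (1,4) (1,5)] -> total=7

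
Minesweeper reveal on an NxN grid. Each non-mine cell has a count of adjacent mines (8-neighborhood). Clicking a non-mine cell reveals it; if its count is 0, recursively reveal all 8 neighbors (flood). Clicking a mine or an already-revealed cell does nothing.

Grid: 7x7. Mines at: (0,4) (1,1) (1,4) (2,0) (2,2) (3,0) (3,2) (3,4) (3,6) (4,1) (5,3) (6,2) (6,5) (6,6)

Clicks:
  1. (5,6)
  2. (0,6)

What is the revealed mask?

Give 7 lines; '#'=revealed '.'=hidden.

Answer: .....##
.....##
.....##
.......
.......
......#
.......

Derivation:
Click 1 (5,6) count=2: revealed 1 new [(5,6)] -> total=1
Click 2 (0,6) count=0: revealed 6 new [(0,5) (0,6) (1,5) (1,6) (2,5) (2,6)] -> total=7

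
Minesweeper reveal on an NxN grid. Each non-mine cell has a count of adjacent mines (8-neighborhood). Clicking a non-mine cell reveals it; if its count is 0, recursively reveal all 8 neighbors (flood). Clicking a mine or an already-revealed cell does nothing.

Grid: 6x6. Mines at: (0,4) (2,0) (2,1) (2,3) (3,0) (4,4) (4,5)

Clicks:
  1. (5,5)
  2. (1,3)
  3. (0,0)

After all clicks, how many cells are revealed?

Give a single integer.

Click 1 (5,5) count=2: revealed 1 new [(5,5)] -> total=1
Click 2 (1,3) count=2: revealed 1 new [(1,3)] -> total=2
Click 3 (0,0) count=0: revealed 7 new [(0,0) (0,1) (0,2) (0,3) (1,0) (1,1) (1,2)] -> total=9

Answer: 9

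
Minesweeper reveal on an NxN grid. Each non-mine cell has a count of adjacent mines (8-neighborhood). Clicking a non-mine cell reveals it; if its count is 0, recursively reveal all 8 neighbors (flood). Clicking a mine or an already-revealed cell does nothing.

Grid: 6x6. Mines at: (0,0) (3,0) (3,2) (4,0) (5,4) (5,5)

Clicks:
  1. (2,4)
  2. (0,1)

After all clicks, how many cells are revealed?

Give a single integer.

Answer: 21

Derivation:
Click 1 (2,4) count=0: revealed 21 new [(0,1) (0,2) (0,3) (0,4) (0,5) (1,1) (1,2) (1,3) (1,4) (1,5) (2,1) (2,2) (2,3) (2,4) (2,5) (3,3) (3,4) (3,5) (4,3) (4,4) (4,5)] -> total=21
Click 2 (0,1) count=1: revealed 0 new [(none)] -> total=21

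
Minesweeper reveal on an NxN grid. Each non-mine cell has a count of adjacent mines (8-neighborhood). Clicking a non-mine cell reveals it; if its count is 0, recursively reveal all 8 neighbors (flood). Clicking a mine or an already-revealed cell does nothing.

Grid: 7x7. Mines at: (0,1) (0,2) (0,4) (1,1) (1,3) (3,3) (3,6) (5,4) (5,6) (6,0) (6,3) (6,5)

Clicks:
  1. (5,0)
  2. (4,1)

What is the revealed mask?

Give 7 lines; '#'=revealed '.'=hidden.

Answer: .......
.......
###....
###....
###....
###....
.......

Derivation:
Click 1 (5,0) count=1: revealed 1 new [(5,0)] -> total=1
Click 2 (4,1) count=0: revealed 11 new [(2,0) (2,1) (2,2) (3,0) (3,1) (3,2) (4,0) (4,1) (4,2) (5,1) (5,2)] -> total=12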